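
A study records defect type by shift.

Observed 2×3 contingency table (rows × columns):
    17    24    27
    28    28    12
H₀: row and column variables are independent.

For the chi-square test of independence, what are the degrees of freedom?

degrees of freedom = 2

df = (r−1)(c−1) = (2−1)·(3−1) = 2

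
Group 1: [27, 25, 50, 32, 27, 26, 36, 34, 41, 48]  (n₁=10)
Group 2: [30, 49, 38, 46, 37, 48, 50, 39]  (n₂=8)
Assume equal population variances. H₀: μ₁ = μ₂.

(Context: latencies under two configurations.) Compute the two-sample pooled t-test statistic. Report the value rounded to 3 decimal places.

test statistic = -1.907

x̄₁=34.600, s₁=9.119, n₁=10
x̄₂=42.125, s₂=7.160, n₂=8
s_p² = [9·9.119² + 7·7.160²]/16 = 69.2047
SE = √(s_p²·(1/10+1/8)) = 3.9460
t = (34.600−42.125)/3.9460 = -1.9070
df = 16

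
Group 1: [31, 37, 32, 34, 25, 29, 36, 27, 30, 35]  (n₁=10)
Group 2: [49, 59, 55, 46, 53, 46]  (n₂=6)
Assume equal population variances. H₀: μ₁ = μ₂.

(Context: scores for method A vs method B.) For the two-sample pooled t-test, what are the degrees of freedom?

df = n₁ + n₂ − 2 = 10 + 6 − 2 = 14

degrees of freedom = 14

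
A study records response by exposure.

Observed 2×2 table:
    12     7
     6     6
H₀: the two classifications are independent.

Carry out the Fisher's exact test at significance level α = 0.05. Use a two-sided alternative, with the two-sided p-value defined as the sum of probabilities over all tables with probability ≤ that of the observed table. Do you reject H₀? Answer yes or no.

Margins: r₁=19, r₂=12, c₁=18, c₂=13, n=31
p_obs = C(19,12)·C(12,6)/C(31,18); sum pmf over tables with pmf ≤ p_obs
p-value (two-sided) = 0.70977
At α=0.05: p ≥ α → fail to reject H₀

reject H₀: no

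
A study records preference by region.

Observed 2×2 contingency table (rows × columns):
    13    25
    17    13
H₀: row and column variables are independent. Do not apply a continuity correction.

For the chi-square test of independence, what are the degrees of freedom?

degrees of freedom = 1

df = (r−1)(c−1) = (2−1)·(2−1) = 1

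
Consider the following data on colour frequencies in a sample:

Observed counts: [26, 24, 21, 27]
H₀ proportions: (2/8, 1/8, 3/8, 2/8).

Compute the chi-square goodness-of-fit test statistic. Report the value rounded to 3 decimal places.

test statistic = 18.367

n = 98; E_i = n·p_i = [24.50, 12.25, 36.75, 24.50]
χ² = (26−24.50)²/24.50 + (24−12.25)²/12.25 + (21−36.75)²/36.75 + (27−24.50)²/24.50 = 18.3673
df = 3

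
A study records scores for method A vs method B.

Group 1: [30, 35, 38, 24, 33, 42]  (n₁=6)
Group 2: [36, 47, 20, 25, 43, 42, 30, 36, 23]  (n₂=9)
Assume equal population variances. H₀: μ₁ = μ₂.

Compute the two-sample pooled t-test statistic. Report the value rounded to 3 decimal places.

x̄₁=33.667, s₁=6.282, n₁=6
x̄₂=33.556, s₂=9.580, n₂=9
s_p² = [5·6.282² + 8·9.580²]/13 = 71.6581
SE = √(s_p²·(1/6+1/9)) = 4.4615
t = (33.667−33.556)/4.4615 = 0.0249
df = 13

test statistic = 0.025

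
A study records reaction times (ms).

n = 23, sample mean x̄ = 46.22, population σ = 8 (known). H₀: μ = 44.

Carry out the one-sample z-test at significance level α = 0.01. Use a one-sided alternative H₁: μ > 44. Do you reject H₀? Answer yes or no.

SE = σ/√n = 8/√23 = 1.6681
z = (x̄−μ₀)/SE = (46.22−44)/1.6681 = 1.3308
p-value (one-sided, H₁ greater) = 0.09162
At α=0.01: p ≥ α → fail to reject H₀

reject H₀: no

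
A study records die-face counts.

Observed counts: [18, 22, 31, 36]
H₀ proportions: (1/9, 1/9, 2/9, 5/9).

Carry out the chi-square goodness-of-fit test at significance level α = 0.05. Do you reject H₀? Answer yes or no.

n = 107; E_i = n·p_i = [11.89, 11.89, 23.78, 59.44]
χ² = (18−11.89)²/11.89 + (22−11.89)²/11.89 + (31−23.78)²/23.78 + (36−59.44)²/59.44 = 23.1804
df = 3
p-value (upper-tail) = 0.00004
At α=0.05: p < α → reject H₀

reject H₀: yes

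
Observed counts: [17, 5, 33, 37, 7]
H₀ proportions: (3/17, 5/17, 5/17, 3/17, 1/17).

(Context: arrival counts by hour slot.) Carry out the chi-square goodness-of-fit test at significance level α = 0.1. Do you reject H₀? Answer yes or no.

reject H₀: yes

n = 99; E_i = n·p_i = [17.47, 29.12, 29.12, 17.47, 5.82]
χ² = (17−17.47)²/17.47 + (5−29.12)²/29.12 + (33−29.12)²/29.12 + (37−17.47)²/17.47 + (7−5.82)²/5.82 = 42.5751
df = 4
p-value (upper-tail) = 0.00000
At α=0.1: p < α → reject H₀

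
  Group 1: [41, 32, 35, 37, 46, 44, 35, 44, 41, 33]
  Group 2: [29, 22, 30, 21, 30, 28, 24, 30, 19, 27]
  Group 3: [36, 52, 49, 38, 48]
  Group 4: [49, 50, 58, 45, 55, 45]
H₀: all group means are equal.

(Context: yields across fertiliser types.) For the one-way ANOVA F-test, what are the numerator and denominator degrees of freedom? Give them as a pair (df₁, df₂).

k = 4 groups, N = 31 total
df = (k−1, N−k) = (4−1, 31−4) = (3, 27)

degrees of freedom = [3, 27]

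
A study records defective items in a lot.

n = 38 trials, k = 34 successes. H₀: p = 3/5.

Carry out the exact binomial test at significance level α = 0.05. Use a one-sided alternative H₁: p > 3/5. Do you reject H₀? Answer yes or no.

reject H₀: yes

Exact binomial: n=38, k=34, p₀=3/5=0.6000
P(X≥34) from Σ C(n,i)·p₀^i·(1−p₀)^(n−i)
p-value (one-sided, H₁ greater) = 0.00006
At α=0.05: p < α → reject H₀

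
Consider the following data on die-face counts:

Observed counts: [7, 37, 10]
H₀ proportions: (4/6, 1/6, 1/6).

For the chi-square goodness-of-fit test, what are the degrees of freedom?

df = k − 1 = 3 − 1 = 2

degrees of freedom = 2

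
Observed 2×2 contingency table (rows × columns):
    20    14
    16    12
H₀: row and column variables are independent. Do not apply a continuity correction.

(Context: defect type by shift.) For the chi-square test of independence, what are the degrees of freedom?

degrees of freedom = 1

df = (r−1)(c−1) = (2−1)·(2−1) = 1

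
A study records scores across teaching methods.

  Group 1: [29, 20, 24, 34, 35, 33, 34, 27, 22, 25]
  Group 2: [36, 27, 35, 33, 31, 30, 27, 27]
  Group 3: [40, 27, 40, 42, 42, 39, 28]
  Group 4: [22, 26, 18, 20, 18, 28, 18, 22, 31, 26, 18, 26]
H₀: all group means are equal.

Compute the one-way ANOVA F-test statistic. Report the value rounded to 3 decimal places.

Group means [28.30, 30.75, 36.86, 22.75], grand mean 28.649
SSB = Σnᵢ(x̄ᵢ−x̄)² = 925.725; SSW = ΣΣ(x−x̄ᵢ)² = 844.707
MSB = 925.725/3 = 308.5751; MSW = 844.707/33 = 25.5972
F = MSB/MSW = 12.0550
df = (3, 33)

test statistic = 12.055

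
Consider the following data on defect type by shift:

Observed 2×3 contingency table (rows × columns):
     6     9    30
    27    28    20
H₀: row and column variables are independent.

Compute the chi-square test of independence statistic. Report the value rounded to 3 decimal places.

Row totals [45, 75], col totals [33, 37, 50], n=120
χ² = (6−12.38)²/12.38 + (9−13.88)²/13.88 + (30−18.75)²/18.75 + (27−20.62)²/20.62 + (28−23.12)²/23.12 + (20−31.25)²/31.25 = 18.7951
df = 2

test statistic = 18.795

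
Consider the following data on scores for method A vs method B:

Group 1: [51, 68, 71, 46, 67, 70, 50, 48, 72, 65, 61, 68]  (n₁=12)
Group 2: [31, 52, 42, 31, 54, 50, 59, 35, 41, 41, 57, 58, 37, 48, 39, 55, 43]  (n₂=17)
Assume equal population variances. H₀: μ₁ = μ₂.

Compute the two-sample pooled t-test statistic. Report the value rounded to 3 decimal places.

x̄₁=61.417, s₁=9.839, n₁=12
x̄₂=45.471, s₂=9.375, n₂=17
s_p² = [11·9.839² + 16·9.375²]/27 = 91.5241
SE = √(s_p²·(1/12+1/17)) = 3.6070
t = (61.417−45.471)/3.6070 = 4.4208
df = 27

test statistic = 4.421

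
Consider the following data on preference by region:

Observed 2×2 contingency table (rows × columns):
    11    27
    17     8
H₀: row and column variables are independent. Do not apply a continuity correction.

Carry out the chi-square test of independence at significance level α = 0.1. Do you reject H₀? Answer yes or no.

reject H₀: yes

Row totals [38, 25], col totals [28, 35], n=63
χ² = (11−16.89)²/16.89 + (27−21.11)²/21.11 + (17−11.11)²/11.11 + (8−13.89)²/13.89 = 9.3141
df = 1
p-value (upper-tail) = 0.00227
At α=0.1: p < α → reject H₀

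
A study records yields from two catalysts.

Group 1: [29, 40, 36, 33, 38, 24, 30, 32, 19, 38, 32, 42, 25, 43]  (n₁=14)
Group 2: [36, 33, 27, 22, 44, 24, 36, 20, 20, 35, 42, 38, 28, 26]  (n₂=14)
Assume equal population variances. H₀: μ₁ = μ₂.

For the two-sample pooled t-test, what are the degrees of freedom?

degrees of freedom = 26

df = n₁ + n₂ − 2 = 14 + 14 − 2 = 26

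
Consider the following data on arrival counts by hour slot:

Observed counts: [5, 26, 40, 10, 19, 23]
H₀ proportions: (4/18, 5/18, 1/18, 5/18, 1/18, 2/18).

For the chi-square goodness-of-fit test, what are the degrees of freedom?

degrees of freedom = 5

df = k − 1 = 6 − 1 = 5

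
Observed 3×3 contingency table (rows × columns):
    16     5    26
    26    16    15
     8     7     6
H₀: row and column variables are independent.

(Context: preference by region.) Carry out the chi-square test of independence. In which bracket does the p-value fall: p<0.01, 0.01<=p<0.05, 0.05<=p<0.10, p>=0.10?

Row totals [47, 57, 21], col totals [50, 28, 47], n=125
χ² = (16−18.80)²/18.80 + (5−10.53)²/10.53 + (26−17.67)²/17.67 + (26−22.80)²/22.80 + (16−12.77)²/12.77 + (15−21.43)²/21.43 + (8−8.40)²/8.40 + (7−4.70)²/4.70 + (6−7.90)²/7.90 = 12.0368
df = 4
p-value (upper-tail) = 0.01708
→ bracket: 0.01<=p<0.05

p-value bracket: 0.01<=p<0.05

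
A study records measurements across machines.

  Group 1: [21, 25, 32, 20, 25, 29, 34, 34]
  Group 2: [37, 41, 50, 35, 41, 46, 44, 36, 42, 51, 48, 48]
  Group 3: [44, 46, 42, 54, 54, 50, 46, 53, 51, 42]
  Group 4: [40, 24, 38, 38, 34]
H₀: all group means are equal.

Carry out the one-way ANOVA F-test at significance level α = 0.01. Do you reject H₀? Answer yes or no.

reject H₀: yes

Group means [27.50, 43.25, 48.20, 34.80], grand mean 39.857
SSB = Σnᵢ(x̄ᵢ−x̄)² = 2183.636; SSW = ΣΣ(x−x̄ᵢ)² = 918.650
MSB = 2183.636/3 = 727.8786; MSW = 918.650/31 = 29.6339
F = MSB/MSW = 24.5624
df = (3, 31)
p-value (upper-tail) = 0.00000
At α=0.01: p < α → reject H₀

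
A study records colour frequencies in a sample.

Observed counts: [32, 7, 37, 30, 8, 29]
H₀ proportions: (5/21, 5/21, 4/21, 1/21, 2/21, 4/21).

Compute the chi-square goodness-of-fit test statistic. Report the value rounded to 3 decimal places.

test statistic = 106.518

n = 143; E_i = n·p_i = [34.05, 34.05, 27.24, 6.81, 13.62, 27.24]
χ² = (32−34.05)²/34.05 + (7−34.05)²/34.05 + (37−27.24)²/27.24 + (30−6.81)²/6.81 + (8−13.62)²/13.62 + (29−27.24)²/27.24 = 106.5182
df = 5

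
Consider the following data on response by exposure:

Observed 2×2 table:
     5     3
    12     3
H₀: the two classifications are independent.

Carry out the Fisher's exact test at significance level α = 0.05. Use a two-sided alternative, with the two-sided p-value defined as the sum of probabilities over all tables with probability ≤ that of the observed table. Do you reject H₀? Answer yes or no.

reject H₀: no

Margins: r₁=8, r₂=15, c₁=17, c₂=6, n=23
p_obs = C(8,5)·C(15,12)/C(23,17); sum pmf over tables with pmf ≤ p_obs
p-value (two-sided) = 0.62139
At α=0.05: p ≥ α → fail to reject H₀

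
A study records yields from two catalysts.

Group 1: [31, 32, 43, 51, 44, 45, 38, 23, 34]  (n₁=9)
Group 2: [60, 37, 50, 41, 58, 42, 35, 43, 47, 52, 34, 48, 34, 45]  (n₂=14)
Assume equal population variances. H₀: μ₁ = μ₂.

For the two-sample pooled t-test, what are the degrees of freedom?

degrees of freedom = 21

df = n₁ + n₂ − 2 = 9 + 14 − 2 = 21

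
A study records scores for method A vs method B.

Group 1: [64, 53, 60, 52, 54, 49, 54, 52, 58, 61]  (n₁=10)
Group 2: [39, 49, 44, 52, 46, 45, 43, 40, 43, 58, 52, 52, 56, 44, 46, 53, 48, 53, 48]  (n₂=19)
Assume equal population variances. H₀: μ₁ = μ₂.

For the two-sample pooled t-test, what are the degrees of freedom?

df = n₁ + n₂ − 2 = 10 + 19 − 2 = 27

degrees of freedom = 27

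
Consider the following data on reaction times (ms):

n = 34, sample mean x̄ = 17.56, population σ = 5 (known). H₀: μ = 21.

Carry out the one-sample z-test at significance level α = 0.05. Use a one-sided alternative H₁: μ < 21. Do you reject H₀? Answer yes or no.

reject H₀: yes

SE = σ/√n = 5/√34 = 0.8575
z = (x̄−μ₀)/SE = (17.56−21)/0.8575 = -4.0117
p-value (one-sided, H₁ less) = 0.00003
At α=0.05: p < α → reject H₀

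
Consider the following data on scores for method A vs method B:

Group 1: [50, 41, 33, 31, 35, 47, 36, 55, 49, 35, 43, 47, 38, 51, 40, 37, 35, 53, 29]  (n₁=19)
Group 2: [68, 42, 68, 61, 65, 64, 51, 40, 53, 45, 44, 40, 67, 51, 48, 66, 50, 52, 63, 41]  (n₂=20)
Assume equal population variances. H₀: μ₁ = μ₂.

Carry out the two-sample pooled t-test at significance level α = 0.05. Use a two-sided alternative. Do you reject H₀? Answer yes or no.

reject H₀: yes

x̄₁=41.316, s₁=7.910, n₁=19
x̄₂=53.950, s₂=10.303, n₂=20
s_p² = [18·7.910² + 19·10.303²]/37 = 84.9474
SE = √(s_p²·(1/19+1/20)) = 2.9527
t = (41.316−53.950)/2.9527 = -4.2789
df = 37
p-value (two-sided) = 0.00013
At α=0.05: p < α → reject H₀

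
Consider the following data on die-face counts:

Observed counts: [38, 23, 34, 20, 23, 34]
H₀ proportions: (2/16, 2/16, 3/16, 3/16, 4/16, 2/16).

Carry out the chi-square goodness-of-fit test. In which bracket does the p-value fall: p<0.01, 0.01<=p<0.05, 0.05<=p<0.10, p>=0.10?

n = 172; E_i = n·p_i = [21.50, 21.50, 32.25, 32.25, 43.00, 21.50]
χ² = (38−21.50)²/21.50 + (23−21.50)²/21.50 + (34−32.25)²/32.25 + (20−32.25)²/32.25 + (23−43.00)²/43.00 + (34−21.50)²/21.50 = 34.0853
df = 5
p-value (upper-tail) = 0.00000
→ bracket: p<0.01

p-value bracket: p<0.01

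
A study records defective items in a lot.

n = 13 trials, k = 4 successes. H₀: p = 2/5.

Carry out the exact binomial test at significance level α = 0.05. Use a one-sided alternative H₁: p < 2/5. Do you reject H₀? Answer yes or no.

reject H₀: no

Exact binomial: n=13, k=4, p₀=2/5=0.4000
P(X≤4) from Σ C(n,i)·p₀^i·(1−p₀)^(n−i)
p-value (one-sided, H₁ less) = 0.35304
At α=0.05: p ≥ α → fail to reject H₀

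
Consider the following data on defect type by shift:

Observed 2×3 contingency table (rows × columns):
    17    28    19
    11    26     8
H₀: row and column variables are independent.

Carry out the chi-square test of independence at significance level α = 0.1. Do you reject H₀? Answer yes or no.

reject H₀: no

Row totals [64, 45], col totals [28, 54, 27], n=109
χ² = (17−16.44)²/16.44 + (28−31.71)²/31.71 + (19−15.85)²/15.85 + (11−11.56)²/11.56 + (26−22.29)²/22.29 + (8−11.15)²/11.15 = 2.6086
df = 2
p-value (upper-tail) = 0.27136
At α=0.1: p ≥ α → fail to reject H₀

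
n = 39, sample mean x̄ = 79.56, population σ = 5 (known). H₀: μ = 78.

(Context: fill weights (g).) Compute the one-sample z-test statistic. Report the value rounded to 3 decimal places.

SE = σ/√n = 5/√39 = 0.8006
z = (x̄−μ₀)/SE = (79.56−78)/0.8006 = 1.9484

test statistic = 1.948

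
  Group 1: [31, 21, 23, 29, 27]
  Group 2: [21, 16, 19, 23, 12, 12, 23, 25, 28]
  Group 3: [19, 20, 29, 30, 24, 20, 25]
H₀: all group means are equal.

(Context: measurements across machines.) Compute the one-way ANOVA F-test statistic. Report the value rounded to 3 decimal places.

Group means [26.20, 19.89, 23.86], grand mean 22.714
SSB = Σnᵢ(x̄ᵢ−x̄)² = 141.740; SSW = ΣΣ(x−x̄ᵢ)² = 440.546
MSB = 141.740/2 = 70.8698; MSW = 440.546/18 = 24.4748
F = MSB/MSW = 2.8956
df = (2, 18)

test statistic = 2.896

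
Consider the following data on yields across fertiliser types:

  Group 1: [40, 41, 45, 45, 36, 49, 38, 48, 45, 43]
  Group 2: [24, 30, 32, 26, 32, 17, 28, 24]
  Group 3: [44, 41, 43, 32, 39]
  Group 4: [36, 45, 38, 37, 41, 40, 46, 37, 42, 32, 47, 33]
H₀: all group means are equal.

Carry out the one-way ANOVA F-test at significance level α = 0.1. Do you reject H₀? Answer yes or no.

Group means [43.00, 26.62, 39.80, 39.50], grand mean 37.600
SSB = Σnᵢ(x̄ᵢ−x̄)² = 1322.725; SSW = ΣΣ(x−x̄ᵢ)² = 691.675
MSB = 1322.725/3 = 440.9083; MSW = 691.675/31 = 22.3121
F = MSB/MSW = 19.7610
df = (3, 31)
p-value (upper-tail) = 0.00000
At α=0.1: p < α → reject H₀

reject H₀: yes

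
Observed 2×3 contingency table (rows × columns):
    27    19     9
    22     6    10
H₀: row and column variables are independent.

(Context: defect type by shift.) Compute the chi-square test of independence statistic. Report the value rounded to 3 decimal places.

Row totals [55, 38], col totals [49, 25, 19], n=93
χ² = (27−28.98)²/28.98 + (19−14.78)²/14.78 + (9−11.24)²/11.24 + (22−20.02)²/20.02 + (6−10.22)²/10.22 + (10−7.76)²/7.76 = 4.3610
df = 2

test statistic = 4.361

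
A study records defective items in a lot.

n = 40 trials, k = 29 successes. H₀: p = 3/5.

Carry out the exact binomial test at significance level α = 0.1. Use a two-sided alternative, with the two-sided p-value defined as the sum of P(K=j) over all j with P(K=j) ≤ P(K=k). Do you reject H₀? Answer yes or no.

reject H₀: no

Exact binomial: n=40, k=29, p₀=3/5=0.6000
P(X=j) = C(n,j)·p₀^j·(1−p₀)^(n−j); p = Σ P(X=j) over j with P(X=j) ≤ P(X=29)
p-value (two-sided) = 0.14530
At α=0.1: p ≥ α → fail to reject H₀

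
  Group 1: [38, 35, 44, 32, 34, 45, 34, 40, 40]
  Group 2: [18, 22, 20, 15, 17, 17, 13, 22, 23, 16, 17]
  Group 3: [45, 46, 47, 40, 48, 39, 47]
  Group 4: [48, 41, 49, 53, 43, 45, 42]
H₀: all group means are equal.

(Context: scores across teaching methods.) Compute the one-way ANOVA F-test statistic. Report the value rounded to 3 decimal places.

Group means [38.00, 18.18, 44.57, 45.86], grand mean 34.559
SSB = Σnᵢ(x̄ᵢ−x̄)² = 4652.175; SSW = ΣΣ(x−x̄ᵢ)² = 462.208
MSB = 4652.175/3 = 1550.7249; MSW = 462.208/30 = 15.4069
F = MSB/MSW = 100.6511
df = (3, 30)

test statistic = 100.651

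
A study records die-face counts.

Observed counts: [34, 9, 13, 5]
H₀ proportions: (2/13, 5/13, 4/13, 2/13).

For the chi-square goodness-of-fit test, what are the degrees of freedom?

degrees of freedom = 3

df = k − 1 = 4 − 1 = 3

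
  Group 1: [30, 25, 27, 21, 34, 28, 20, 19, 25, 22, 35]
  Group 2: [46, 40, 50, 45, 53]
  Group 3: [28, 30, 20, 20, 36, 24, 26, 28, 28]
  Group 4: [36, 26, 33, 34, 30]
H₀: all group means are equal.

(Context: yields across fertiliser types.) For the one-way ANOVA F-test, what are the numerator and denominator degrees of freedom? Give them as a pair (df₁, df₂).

k = 4 groups, N = 30 total
df = (k−1, N−k) = (4−1, 30−4) = (3, 26)

degrees of freedom = [3, 26]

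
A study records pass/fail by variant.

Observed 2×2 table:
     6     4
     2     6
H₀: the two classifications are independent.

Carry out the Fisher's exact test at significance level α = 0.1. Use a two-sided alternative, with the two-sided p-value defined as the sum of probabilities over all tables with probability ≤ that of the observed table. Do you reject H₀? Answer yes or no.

reject H₀: no

Margins: r₁=10, r₂=8, c₁=8, c₂=10, n=18
p_obs = C(10,6)·C(8,2)/C(18,8); sum pmf over tables with pmf ≤ p_obs
p-value (two-sided) = 0.18799
At α=0.1: p ≥ α → fail to reject H₀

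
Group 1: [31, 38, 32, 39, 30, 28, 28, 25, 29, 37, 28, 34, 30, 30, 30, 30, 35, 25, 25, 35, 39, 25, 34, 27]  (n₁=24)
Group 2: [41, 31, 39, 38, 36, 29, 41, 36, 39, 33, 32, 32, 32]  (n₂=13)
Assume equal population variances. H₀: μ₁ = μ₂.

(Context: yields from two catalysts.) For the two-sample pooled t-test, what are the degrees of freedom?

df = n₁ + n₂ − 2 = 24 + 13 − 2 = 35

degrees of freedom = 35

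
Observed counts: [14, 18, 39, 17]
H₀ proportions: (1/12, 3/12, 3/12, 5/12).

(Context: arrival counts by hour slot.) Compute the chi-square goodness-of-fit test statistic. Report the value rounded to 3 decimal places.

n = 88; E_i = n·p_i = [7.33, 22.00, 22.00, 36.67]
χ² = (14−7.33)²/7.33 + (18−22.00)²/22.00 + (39−22.00)²/22.00 + (17−36.67)²/36.67 = 30.4727
df = 3

test statistic = 30.473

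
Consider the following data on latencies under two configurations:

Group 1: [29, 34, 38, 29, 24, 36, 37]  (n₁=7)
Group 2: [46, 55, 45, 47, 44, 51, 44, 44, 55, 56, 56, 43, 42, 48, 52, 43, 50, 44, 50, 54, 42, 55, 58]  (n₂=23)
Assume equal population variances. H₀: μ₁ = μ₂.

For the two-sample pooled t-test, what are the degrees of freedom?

df = n₁ + n₂ − 2 = 7 + 23 − 2 = 28

degrees of freedom = 28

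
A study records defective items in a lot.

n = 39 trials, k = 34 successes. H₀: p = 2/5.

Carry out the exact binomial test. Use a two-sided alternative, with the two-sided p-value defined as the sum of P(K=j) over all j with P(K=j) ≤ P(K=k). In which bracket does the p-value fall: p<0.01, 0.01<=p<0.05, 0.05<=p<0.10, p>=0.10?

p-value bracket: p<0.01

Exact binomial: n=39, k=34, p₀=2/5=0.4000
P(X=j) = C(n,j)·p₀^j·(1−p₀)^(n−j); p = Σ P(X=j) over j with P(X=j) ≤ P(X=34)
p-value (two-sided) = 0.00000
→ bracket: p<0.01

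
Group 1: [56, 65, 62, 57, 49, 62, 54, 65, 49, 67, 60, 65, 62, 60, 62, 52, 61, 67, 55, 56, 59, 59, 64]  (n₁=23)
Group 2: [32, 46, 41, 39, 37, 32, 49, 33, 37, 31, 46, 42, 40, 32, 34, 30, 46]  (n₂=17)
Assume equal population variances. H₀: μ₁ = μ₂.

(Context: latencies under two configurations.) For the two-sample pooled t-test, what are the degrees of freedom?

degrees of freedom = 38

df = n₁ + n₂ − 2 = 23 + 17 − 2 = 38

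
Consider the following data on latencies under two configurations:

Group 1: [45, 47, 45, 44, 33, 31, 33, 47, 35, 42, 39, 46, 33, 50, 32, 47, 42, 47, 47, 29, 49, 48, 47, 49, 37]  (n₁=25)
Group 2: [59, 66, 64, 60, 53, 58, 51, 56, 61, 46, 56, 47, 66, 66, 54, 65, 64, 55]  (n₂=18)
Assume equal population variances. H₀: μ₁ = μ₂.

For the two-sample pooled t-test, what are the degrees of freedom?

df = n₁ + n₂ − 2 = 25 + 18 − 2 = 41

degrees of freedom = 41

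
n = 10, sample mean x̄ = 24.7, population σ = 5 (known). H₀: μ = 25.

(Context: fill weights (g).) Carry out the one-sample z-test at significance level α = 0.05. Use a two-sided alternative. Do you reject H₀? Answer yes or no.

reject H₀: no

SE = σ/√n = 5/√10 = 1.5811
z = (x̄−μ₀)/SE = (24.7−25)/1.5811 = -0.1897
p-value (two-sided) = 0.84952
At α=0.05: p ≥ α → fail to reject H₀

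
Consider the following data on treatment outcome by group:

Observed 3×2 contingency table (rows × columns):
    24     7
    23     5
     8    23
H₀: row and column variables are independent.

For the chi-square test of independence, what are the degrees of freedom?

degrees of freedom = 2

df = (r−1)(c−1) = (3−1)·(2−1) = 2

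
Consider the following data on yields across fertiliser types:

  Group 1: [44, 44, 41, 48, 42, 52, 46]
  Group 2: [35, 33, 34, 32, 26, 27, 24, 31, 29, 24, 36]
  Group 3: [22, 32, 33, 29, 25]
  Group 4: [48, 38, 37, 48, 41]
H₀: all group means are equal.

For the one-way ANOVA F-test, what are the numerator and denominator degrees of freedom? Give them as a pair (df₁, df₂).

degrees of freedom = [3, 24]

k = 4 groups, N = 28 total
df = (k−1, N−k) = (4−1, 28−4) = (3, 24)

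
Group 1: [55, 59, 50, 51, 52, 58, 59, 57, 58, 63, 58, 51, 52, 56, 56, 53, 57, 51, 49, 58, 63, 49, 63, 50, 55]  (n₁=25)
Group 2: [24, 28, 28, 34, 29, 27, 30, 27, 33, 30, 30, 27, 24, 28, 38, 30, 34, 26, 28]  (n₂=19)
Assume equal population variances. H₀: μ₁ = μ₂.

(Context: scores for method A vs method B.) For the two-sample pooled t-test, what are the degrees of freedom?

degrees of freedom = 42

df = n₁ + n₂ − 2 = 25 + 19 − 2 = 42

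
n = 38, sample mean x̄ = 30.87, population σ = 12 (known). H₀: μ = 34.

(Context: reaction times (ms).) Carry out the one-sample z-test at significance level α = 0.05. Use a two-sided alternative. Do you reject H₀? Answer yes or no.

reject H₀: no

SE = σ/√n = 12/√38 = 1.9467
z = (x̄−μ₀)/SE = (30.87−34)/1.9467 = -1.6079
p-value (two-sided) = 0.10786
At α=0.05: p ≥ α → fail to reject H₀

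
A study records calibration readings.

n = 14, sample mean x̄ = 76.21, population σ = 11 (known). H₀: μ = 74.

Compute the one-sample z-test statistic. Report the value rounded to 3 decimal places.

test statistic = 0.752

SE = σ/√n = 11/√14 = 2.9399
z = (x̄−μ₀)/SE = (76.21−74)/2.9399 = 0.7517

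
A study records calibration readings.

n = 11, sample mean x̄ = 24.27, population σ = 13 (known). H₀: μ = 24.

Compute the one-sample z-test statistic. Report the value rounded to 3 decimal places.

test statistic = 0.069

SE = σ/√n = 13/√11 = 3.9196
z = (x̄−μ₀)/SE = (24.27−24)/3.9196 = 0.0689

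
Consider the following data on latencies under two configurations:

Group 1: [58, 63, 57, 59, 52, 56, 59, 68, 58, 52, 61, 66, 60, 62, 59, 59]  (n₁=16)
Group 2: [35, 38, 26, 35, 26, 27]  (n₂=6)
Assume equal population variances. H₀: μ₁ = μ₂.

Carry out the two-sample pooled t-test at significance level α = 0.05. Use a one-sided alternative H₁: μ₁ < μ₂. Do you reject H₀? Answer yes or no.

x̄₁=59.312, s₁=4.254, n₁=16
x̄₂=31.167, s₂=5.419, n₂=6
s_p² = [15·4.254² + 5·5.419²]/20 = 20.9135
SE = √(s_p²·(1/16+1/6)) = 2.1892
t = (59.312−31.167)/2.1892 = 12.8566
df = 20
p-value (one-sided, H₁ less) = 1.00000
At α=0.05: p ≥ α → fail to reject H₀

reject H₀: no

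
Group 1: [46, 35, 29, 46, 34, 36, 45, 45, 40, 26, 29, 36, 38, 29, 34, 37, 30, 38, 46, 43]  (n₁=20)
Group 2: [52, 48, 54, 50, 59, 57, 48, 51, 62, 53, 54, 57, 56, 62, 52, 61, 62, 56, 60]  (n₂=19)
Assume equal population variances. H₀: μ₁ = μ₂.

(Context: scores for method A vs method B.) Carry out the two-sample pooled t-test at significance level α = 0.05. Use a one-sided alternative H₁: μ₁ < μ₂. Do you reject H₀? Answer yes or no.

reject H₀: yes

x̄₁=37.100, s₁=6.504, n₁=20
x̄₂=55.474, s₂=4.671, n₂=19
s_p² = [19·6.504² + 18·4.671²]/37 = 32.3388
SE = √(s_p²·(1/20+1/19)) = 1.8218
t = (37.100−55.474)/1.8218 = -10.0854
df = 37
p-value (one-sided, H₁ less) = 0.00000
At α=0.05: p < α → reject H₀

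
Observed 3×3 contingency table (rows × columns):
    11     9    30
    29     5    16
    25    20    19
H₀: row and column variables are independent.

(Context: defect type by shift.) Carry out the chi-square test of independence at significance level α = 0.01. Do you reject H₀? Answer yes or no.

Row totals [50, 50, 64], col totals [65, 34, 65], n=164
χ² = (11−19.82)²/19.82 + (9−10.37)²/10.37 + (30−19.82)²/19.82 + (29−19.82)²/19.82 + (5−10.37)²/10.37 + (16−19.82)²/19.82 + (25−25.37)²/25.37 + (20−13.27)²/13.27 + (19−25.37)²/25.37 = 22.1216
df = 4
p-value (upper-tail) = 0.00019
At α=0.01: p < α → reject H₀

reject H₀: yes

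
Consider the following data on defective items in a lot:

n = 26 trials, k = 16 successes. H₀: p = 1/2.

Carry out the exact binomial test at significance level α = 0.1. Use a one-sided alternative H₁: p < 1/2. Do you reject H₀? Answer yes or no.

Exact binomial: n=26, k=16, p₀=1/2=0.5000
P(X≤16) from Σ C(n,i)·p₀^i·(1−p₀)^(n−i)
p-value (one-sided, H₁ less) = 0.91568
At α=0.1: p ≥ α → fail to reject H₀

reject H₀: no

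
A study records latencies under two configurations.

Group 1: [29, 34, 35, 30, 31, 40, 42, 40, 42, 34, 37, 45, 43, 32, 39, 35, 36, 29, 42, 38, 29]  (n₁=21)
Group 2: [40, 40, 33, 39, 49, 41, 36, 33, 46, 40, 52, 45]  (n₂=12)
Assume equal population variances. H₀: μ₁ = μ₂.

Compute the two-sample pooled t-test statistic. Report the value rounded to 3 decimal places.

x̄₁=36.286, s₁=5.081, n₁=21
x̄₂=41.167, s₂=5.921, n₂=12
s_p² = [20·5.081² + 11·5.921²]/31 = 29.0952
SE = √(s_p²·(1/21+1/12)) = 1.9519
t = (36.286−41.167)/1.9519 = -2.5006
df = 31

test statistic = -2.501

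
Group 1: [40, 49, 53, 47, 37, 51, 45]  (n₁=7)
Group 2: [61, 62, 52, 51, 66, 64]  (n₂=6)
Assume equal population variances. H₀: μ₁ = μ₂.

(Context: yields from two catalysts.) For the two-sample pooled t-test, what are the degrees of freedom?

degrees of freedom = 11

df = n₁ + n₂ − 2 = 7 + 6 − 2 = 11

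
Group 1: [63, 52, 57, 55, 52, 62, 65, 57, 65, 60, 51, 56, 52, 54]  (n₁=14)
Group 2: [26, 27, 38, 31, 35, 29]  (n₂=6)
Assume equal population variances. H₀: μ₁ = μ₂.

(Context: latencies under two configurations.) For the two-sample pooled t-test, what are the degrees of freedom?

degrees of freedom = 18

df = n₁ + n₂ − 2 = 14 + 6 − 2 = 18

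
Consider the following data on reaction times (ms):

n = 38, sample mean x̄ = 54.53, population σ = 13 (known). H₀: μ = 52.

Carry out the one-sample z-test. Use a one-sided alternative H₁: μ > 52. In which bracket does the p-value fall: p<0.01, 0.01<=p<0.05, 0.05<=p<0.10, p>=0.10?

p-value bracket: p>=0.10

SE = σ/√n = 13/√38 = 2.1089
z = (x̄−μ₀)/SE = (54.53−52)/2.1089 = 1.1997
p-value (one-sided, H₁ greater) = 0.11513
→ bracket: p>=0.10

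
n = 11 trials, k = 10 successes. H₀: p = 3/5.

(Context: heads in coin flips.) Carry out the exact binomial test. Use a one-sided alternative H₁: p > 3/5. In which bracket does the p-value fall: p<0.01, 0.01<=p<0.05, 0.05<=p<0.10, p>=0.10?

p-value bracket: 0.01<=p<0.05

Exact binomial: n=11, k=10, p₀=3/5=0.6000
P(X≥10) from Σ C(n,i)·p₀^i·(1−p₀)^(n−i)
p-value (one-sided, H₁ greater) = 0.03023
→ bracket: 0.01<=p<0.05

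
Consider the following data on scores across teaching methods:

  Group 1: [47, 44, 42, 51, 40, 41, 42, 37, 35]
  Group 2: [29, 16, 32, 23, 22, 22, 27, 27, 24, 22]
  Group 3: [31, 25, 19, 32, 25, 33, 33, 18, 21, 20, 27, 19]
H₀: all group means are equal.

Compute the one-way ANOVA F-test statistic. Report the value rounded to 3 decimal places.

test statistic = 35.562

Group means [42.11, 24.40, 25.25], grand mean 29.871
SSB = Σnᵢ(x̄ᵢ−x̄)² = 1903.945; SSW = ΣΣ(x−x̄ᵢ)² = 749.539
MSB = 1903.945/2 = 951.9725; MSW = 749.539/28 = 26.7692
F = MSB/MSW = 35.5622
df = (2, 28)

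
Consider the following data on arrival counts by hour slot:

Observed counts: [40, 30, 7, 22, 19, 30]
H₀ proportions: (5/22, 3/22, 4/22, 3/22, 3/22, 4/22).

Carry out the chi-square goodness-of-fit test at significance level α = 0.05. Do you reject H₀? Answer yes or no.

reject H₀: yes

n = 148; E_i = n·p_i = [33.64, 20.18, 26.91, 20.18, 20.18, 26.91]
χ² = (40−33.64)²/33.64 + (30−20.18)²/20.18 + (7−26.91)²/26.91 + (22−20.18)²/20.18 + (19−20.18)²/20.18 + (30−26.91)²/26.91 = 21.2984
df = 5
p-value (upper-tail) = 0.00071
At α=0.05: p < α → reject H₀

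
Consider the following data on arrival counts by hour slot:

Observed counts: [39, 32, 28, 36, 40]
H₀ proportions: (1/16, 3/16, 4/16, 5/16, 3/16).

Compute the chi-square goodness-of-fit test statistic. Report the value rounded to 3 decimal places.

n = 175; E_i = n·p_i = [10.94, 32.81, 43.75, 54.69, 32.81]
χ² = (39−10.94)²/10.94 + (32−32.81)²/32.81 + (28−43.75)²/43.75 + (36−54.69)²/54.69 + (40−32.81)²/32.81 = 85.6507
df = 4

test statistic = 85.651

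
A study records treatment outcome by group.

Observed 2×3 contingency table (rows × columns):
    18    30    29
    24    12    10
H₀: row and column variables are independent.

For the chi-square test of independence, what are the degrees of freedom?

df = (r−1)(c−1) = (2−1)·(3−1) = 2

degrees of freedom = 2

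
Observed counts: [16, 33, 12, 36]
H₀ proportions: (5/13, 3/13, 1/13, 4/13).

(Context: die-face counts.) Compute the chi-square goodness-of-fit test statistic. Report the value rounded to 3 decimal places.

n = 97; E_i = n·p_i = [37.31, 22.38, 7.46, 29.85]
χ² = (16−37.31)²/37.31 + (33−22.38)²/22.38 + (12−7.46)²/7.46 + (36−29.85)²/29.85 = 21.2330
df = 3

test statistic = 21.233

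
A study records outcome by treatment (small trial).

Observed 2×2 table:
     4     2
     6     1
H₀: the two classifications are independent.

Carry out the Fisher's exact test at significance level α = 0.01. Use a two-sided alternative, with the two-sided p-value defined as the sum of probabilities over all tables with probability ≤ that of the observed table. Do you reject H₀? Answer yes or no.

reject H₀: no

Margins: r₁=6, r₂=7, c₁=10, c₂=3, n=13
p_obs = C(6,4)·C(7,6)/C(13,10); sum pmf over tables with pmf ≤ p_obs
p-value (two-sided) = 0.55944
At α=0.01: p ≥ α → fail to reject H₀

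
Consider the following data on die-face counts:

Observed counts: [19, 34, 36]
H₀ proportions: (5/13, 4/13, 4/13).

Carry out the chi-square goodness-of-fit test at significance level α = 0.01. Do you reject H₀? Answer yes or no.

reject H₀: yes

n = 89; E_i = n·p_i = [34.23, 27.38, 27.38]
χ² = (19−34.23)²/34.23 + (34−27.38)²/27.38 + (36−27.38)²/27.38 = 11.0854
df = 2
p-value (upper-tail) = 0.00392
At α=0.01: p < α → reject H₀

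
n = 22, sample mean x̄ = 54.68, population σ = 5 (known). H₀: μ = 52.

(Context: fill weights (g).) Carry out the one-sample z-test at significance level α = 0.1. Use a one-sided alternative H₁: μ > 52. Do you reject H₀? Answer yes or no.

SE = σ/√n = 5/√22 = 1.0660
z = (x̄−μ₀)/SE = (54.68−52)/1.0660 = 2.5141
p-value (one-sided, H₁ greater) = 0.00597
At α=0.1: p < α → reject H₀

reject H₀: yes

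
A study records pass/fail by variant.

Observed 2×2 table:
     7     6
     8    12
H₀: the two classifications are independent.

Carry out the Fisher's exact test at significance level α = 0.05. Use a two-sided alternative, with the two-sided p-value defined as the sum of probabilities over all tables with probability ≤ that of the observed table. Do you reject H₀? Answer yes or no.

Margins: r₁=13, r₂=20, c₁=15, c₂=18, n=33
p_obs = C(13,7)·C(20,8)/C(33,15); sum pmf over tables with pmf ≤ p_obs
p-value (two-sided) = 0.49284
At α=0.05: p ≥ α → fail to reject H₀

reject H₀: no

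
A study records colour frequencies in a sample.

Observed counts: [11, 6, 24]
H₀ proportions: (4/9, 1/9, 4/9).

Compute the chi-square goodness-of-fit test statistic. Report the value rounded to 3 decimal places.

n = 41; E_i = n·p_i = [18.22, 4.56, 18.22]
χ² = (11−18.22)²/18.22 + (6−4.56)²/4.56 + (24−18.22)²/18.22 = 5.1524
df = 2

test statistic = 5.152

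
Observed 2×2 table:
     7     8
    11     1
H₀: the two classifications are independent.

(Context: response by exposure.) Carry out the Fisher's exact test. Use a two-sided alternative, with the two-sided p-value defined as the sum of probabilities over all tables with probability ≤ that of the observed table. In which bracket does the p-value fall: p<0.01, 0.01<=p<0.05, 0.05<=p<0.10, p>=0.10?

Margins: r₁=15, r₂=12, c₁=18, c₂=9, n=27
p_obs = C(15,7)·C(12,11)/C(27,18); sum pmf over tables with pmf ≤ p_obs
p-value (two-sided) = 0.01918
→ bracket: 0.01<=p<0.05

p-value bracket: 0.01<=p<0.05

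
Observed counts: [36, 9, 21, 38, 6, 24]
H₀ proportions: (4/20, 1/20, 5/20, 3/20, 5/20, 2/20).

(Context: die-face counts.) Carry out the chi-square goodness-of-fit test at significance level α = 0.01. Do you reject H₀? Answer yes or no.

reject H₀: yes

n = 134; E_i = n·p_i = [26.80, 6.70, 33.50, 20.10, 33.50, 13.40]
χ² = (36−26.80)²/26.80 + (9−6.70)²/6.70 + (21−33.50)²/33.50 + (38−20.10)²/20.10 + (6−33.50)²/33.50 + (24−13.40)²/13.40 = 55.5124
df = 5
p-value (upper-tail) = 0.00000
At α=0.01: p < α → reject H₀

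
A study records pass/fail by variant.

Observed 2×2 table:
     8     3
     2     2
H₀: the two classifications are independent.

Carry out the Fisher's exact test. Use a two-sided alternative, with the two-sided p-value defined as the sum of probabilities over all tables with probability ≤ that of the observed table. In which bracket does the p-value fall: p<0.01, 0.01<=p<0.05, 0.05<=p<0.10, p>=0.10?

Margins: r₁=11, r₂=4, c₁=10, c₂=5, n=15
p_obs = C(11,8)·C(4,2)/C(15,10); sum pmf over tables with pmf ≤ p_obs
p-value (two-sided) = 0.56044
→ bracket: p>=0.10

p-value bracket: p>=0.10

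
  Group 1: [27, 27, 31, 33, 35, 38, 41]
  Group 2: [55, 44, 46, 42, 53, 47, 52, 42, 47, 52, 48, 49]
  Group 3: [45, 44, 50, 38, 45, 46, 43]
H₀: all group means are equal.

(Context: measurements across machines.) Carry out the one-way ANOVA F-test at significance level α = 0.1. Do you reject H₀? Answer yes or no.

reject H₀: yes

Group means [33.14, 48.08, 44.43], grand mean 43.077
SSB = Σnᵢ(x̄ᵢ−x̄)² = 1004.358; SSW = ΣΣ(x−x̄ᵢ)² = 447.488
MSB = 1004.358/2 = 502.1790; MSW = 447.488/23 = 19.4560
F = MSB/MSW = 25.8110
df = (2, 23)
p-value (upper-tail) = 0.00000
At α=0.1: p < α → reject H₀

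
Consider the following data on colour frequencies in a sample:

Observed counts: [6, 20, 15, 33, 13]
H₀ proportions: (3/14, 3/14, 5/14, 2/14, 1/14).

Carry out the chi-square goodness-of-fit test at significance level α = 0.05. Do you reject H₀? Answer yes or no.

n = 87; E_i = n·p_i = [18.64, 18.64, 31.07, 12.43, 6.21]
χ² = (6−18.64)²/18.64 + (20−18.64)²/18.64 + (15−31.07)²/31.07 + (33−12.43)²/12.43 + (13−6.21)²/6.21 = 58.4444
df = 4
p-value (upper-tail) = 0.00000
At α=0.05: p < α → reject H₀

reject H₀: yes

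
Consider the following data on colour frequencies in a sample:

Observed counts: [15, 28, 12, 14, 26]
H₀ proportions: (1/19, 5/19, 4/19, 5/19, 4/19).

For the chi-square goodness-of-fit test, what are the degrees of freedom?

degrees of freedom = 4

df = k − 1 = 5 − 1 = 4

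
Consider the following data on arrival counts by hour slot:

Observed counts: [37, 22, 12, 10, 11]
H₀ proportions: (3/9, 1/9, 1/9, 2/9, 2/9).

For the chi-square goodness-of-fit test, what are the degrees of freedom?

df = k − 1 = 5 − 1 = 4

degrees of freedom = 4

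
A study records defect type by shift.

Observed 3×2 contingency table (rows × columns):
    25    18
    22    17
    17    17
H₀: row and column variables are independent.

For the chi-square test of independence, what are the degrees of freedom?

df = (r−1)(c−1) = (3−1)·(2−1) = 2

degrees of freedom = 2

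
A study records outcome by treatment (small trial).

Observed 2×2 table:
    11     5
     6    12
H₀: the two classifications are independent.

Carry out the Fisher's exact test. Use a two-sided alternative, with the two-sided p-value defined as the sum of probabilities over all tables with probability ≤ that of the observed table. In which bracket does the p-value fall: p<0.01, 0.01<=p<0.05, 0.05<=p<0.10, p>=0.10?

Margins: r₁=16, r₂=18, c₁=17, c₂=17, n=34
p_obs = C(16,11)·C(18,6)/C(34,17); sum pmf over tables with pmf ≤ p_obs
p-value (two-sided) = 0.08441
→ bracket: 0.05<=p<0.10

p-value bracket: 0.05<=p<0.10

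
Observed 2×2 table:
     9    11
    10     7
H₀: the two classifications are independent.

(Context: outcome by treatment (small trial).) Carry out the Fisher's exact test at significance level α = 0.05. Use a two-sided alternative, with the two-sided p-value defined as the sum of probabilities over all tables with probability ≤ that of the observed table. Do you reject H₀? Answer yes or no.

reject H₀: no

Margins: r₁=20, r₂=17, c₁=19, c₂=18, n=37
p_obs = C(20,9)·C(17,10)/C(37,19); sum pmf over tables with pmf ≤ p_obs
p-value (two-sided) = 0.51481
At α=0.05: p ≥ α → fail to reject H₀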